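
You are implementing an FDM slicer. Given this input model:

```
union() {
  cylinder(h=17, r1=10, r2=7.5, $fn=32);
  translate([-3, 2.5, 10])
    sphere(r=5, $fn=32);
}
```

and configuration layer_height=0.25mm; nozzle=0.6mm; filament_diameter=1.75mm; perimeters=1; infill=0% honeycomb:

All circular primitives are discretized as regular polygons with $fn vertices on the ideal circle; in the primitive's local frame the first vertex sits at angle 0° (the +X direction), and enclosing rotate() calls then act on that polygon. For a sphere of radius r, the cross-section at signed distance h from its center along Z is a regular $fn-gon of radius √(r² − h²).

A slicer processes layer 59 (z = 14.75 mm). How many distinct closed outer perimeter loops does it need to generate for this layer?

1

At z = 14.75 mm: the cone (r1=10→r2=7.5) has section circumradius 7.831 here — a regular 32-gon; the sphere at (-3, 2.5): section is a regular 32-gon, circumradius = √(r²−h²) = √(5²−4.75²) = 1.561; Taking the union: the r=5 sphere at (-3, 2.5) lies entirely inside the cone, so the union is just the cone — 1 connected region. The result has 1 disconnected region.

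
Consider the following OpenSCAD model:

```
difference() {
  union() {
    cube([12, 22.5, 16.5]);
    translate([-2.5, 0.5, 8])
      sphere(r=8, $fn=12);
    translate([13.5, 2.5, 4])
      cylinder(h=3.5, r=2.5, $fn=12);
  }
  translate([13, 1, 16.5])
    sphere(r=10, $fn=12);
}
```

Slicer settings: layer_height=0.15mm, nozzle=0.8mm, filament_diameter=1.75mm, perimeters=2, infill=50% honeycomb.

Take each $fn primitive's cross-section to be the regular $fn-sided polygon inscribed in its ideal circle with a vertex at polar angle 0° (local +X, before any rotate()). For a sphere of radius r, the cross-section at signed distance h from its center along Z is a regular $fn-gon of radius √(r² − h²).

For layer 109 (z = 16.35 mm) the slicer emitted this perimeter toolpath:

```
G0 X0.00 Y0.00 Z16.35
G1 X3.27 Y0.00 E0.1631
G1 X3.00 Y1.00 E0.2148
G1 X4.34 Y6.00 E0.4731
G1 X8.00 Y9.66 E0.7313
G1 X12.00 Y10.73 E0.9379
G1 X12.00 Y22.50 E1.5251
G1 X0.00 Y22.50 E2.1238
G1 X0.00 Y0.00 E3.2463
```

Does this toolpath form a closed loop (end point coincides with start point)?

yes

Start point (G0): (0.00, 0.00). End point (last G1): the path returns to the start — closed.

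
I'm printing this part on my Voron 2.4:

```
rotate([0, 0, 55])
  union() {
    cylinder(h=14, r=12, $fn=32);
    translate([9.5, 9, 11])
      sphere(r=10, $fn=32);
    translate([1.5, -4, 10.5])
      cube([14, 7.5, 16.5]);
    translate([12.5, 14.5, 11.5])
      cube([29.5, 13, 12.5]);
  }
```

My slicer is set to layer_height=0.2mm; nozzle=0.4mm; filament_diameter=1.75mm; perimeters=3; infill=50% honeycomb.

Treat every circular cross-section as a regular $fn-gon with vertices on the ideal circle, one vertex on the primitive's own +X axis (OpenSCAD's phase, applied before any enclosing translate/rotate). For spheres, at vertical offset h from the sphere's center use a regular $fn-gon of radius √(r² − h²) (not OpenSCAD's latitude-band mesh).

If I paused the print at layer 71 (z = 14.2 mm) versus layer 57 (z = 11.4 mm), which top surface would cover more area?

layer 71 (z = 14.2 mm)

Layer 71 (z = 14.2): the cylinder does not reach this height (z outside [0, 14]); the r=10 sphere at (9.5, 9) contributes a regular 32-gon of circumradius √(10²−3.2²) = 9.474 (area = (32/2)·9.474²·sin(360°/32) = 280.18 mm²); the 14×7.5 cube at (1.5, -4) contributes its full rectangle (area 105.00 mm²); the cube at (12.5, 14.5) is present — its section is the full 29.5×13 rectangle (area 383.50 mm²); Merging all regions: the regions partially overlap — summed areas 768.68 mm² minus the doubly-counted overlap 50.65 mm² gives 718.03 mm² — area = 718.03 mm²; (whole slice rotated 55° about Z — lengths, areas and connectivity unchanged). So its area = 718.03 mm². Layer 57 (z = 11.4): the cylinder: section is a regular 32-gon, circumradius r=12 (area = (32/2)·12.000²·sin(360°/32) = 449.49 mm²); the sphere at (9.5, 9): section is a regular 32-gon, circumradius = √(r²−h²) = √(10²−0.4²) = 9.992 (area = (32/2)·9.992²·sin(360°/32) = 311.65 mm²); the cube at (1.5, -4) (footprint 14×7.5) is included at this height (area 105.00 mm²); the cube at (12.5, 14.5) is not intersected at this z (z outside [11.5, 24]); Merging all regions: the regions partially overlap — summed areas 866.13 mm² minus the doubly-counted overlap 197.56 mm² gives 668.58 mm² — area = 668.58 mm²; (whole slice rotated 55° about Z — lengths, areas and connectivity unchanged). So its area = 668.58 mm². Layer 71 is larger (718.03 vs 668.58 mm²).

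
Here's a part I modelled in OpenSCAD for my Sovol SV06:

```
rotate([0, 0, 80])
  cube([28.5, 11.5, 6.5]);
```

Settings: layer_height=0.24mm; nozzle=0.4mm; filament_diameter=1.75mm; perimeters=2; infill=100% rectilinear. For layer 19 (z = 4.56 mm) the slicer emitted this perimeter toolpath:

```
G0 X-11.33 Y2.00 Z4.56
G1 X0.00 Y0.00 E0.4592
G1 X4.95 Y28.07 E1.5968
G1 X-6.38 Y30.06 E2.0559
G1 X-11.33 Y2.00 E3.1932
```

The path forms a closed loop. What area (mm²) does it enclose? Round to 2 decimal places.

Apply the shoelace formula to the sequence of (X, Y) vertices; enclosed area = 327.85 mm².

327.85 mm²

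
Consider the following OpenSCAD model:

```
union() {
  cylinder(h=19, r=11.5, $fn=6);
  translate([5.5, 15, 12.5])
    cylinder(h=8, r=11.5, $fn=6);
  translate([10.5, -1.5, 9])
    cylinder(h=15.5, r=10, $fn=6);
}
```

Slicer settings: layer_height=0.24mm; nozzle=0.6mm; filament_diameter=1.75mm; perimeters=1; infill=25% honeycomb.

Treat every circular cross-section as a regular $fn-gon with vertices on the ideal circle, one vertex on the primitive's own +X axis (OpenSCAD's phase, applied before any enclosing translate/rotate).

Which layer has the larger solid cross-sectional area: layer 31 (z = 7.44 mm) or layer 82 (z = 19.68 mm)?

Layer 31 (z = 7.44): the r=11.5 cylinder contributes a regular 6-gon of circumradius 11.5 (area = (6/2)·11.500²·sin(360°/6) = 343.60 mm²); the cylinder at (5.5, 15) is absent (z outside [12.5, 20.5]); the cylinder at (10.5, -1.5) is absent (z outside [9, 24.5]); Combining (union): only the r=11.5 cylinder is present, so the union is just that shape — area = 343.60 mm². So its area = 343.60 mm². Layer 82 (z = 19.68): the cylinder is not intersected at this z (z outside [0, 19]); the r=11.5 cylinder at (5.5, 15) contributes a regular 6-gon of circumradius 11.5 (area = (6/2)·11.500²·sin(360°/6) = 343.60 mm²); the r=10 cylinder at (10.5, -1.5) gives a regular 6-gon of circumradius 10 (constant along its height) (area = (6/2)·10.000²·sin(360°/6) = 259.81 mm²); Merging all regions: the regions partially overlap — summed areas 603.40 mm² minus the doubly-counted overlap 14.78 mm² gives 588.62 mm² — area = 588.62 mm². So its area = 588.62 mm². Layer 82 is larger (588.62 vs 343.60 mm²).

layer 82 (z = 19.68 mm)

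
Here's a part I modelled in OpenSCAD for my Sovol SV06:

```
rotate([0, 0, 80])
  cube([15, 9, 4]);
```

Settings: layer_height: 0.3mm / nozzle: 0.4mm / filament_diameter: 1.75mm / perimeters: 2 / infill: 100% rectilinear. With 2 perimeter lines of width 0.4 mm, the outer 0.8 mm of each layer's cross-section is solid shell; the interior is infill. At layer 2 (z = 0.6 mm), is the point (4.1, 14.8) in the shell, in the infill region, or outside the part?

outside

At z = 0.6 mm: the 15×9 cube contributes its full rectangle; (rotated 80° about Z; rotation is an isometry so areas/perimeters/island counts are preserved). Overall, the cross-section is a single solid region. Undo the 80° rotation: the query point maps to (15.287, -1.468) in the un-rotated model frame. The nearest boundary edge runs (0.00, 0.00)→(15.00, 0.00); distance from the point to it = 1.50 mm. The point is not inside any of the regions above, so it lies outside the cross-section (1.50 mm from the nearest boundary).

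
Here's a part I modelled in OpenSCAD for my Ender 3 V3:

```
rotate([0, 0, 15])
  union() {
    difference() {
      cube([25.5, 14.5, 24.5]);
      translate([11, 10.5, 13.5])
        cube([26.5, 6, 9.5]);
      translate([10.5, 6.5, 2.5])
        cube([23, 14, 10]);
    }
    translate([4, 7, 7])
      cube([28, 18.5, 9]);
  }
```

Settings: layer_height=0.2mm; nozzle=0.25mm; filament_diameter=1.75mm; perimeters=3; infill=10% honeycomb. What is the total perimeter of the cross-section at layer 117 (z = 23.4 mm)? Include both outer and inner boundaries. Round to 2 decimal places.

At z = 23.4 mm: the 25.5×14.5 cube contributes its full rectangle (perimeter 80.00 mm); the cube at (11, 10.5) is not intersected at this z (z outside [13.5, 23]); the cube at (10.5, 6.5) does not reach this height (z outside [2.5, 12.5]); Subtracting the remaining from the first: none of the subtracted shapes is present at this height, so the 25.5×14.5 cube is unchanged — boundary = 80.00 mm; the cube at (4, 7) does not reach this height (z outside [7, 16]); Merging all regions: only the result so far is present, so the union is just that shape — boundary = 80.00 mm; (rotated 15° about Z; rotation is an isometry so areas/perimeters/island counts are preserved). Overall, the cross-section is a single solid region. Total boundary length (outer) = 80.00 mm.

80.00 mm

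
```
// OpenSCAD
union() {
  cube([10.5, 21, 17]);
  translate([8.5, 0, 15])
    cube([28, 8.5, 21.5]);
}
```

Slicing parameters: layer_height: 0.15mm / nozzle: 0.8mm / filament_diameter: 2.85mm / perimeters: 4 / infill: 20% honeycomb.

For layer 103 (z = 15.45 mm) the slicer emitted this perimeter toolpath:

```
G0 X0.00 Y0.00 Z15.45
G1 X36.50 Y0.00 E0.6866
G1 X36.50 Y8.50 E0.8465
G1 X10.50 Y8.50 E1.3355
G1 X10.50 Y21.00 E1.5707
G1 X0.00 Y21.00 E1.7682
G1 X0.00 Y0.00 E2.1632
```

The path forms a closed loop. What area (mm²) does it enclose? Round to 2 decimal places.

Apply the shoelace formula to the sequence of (X, Y) vertices; enclosed area = 441.50 mm².

441.50 mm²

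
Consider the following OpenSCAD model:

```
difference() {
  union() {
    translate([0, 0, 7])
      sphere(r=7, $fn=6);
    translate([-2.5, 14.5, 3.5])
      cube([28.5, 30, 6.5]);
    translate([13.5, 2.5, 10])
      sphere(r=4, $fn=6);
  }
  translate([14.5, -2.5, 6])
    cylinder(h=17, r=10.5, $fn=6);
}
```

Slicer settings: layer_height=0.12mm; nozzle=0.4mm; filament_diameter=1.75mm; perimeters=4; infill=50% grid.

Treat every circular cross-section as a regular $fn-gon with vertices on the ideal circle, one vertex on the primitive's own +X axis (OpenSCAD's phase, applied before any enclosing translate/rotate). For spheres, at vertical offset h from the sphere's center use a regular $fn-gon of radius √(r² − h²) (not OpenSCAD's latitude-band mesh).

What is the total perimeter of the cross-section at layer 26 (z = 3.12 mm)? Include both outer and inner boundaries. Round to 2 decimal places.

At z = 3.12 mm: the sphere: section is a regular 6-gon, circumradius = √(r²−h²) = √(7²−3.88²) = 5.826 (perimeter = 2·6·5.826·sin(180°/6) = 34.96 mm); the cube at (-2.5, 14.5) is not intersected at this z (z outside [3.5, 10]); the sphere at (13.5, 2.5) is not intersected at this z (|z−center|=6.880 > r=4); Taking the union: only the r=7 sphere is present, so the union is just that shape — boundary = 34.96 mm; the cylinder at (14.5, -2.5) is absent (z outside [6, 23]); Taking the first minus the rest: none of the subtracted shapes is present at this height, so the result so far is unchanged — boundary = 34.96 mm. Overall, the cross-section is a single solid region. Total boundary length (outer) = 34.96 mm.

34.96 mm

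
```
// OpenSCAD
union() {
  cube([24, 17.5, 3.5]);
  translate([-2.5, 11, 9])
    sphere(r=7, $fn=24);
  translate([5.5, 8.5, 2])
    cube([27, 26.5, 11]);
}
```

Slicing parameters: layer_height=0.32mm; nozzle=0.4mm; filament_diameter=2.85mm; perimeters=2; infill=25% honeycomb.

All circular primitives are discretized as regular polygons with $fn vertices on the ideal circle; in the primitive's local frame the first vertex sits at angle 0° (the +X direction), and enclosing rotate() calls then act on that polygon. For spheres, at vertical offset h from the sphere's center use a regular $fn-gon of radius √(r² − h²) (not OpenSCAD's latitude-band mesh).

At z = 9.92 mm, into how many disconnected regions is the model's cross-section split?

At z = 9.92 mm: the cube is not intersected at this z (z outside [0, 3.5]); the r=7 sphere at (-2.5, 11) contributes a regular 24-gon of circumradius √(7²−0.92²) = 6.939; the 27×26.5 cube at (5.5, 8.5) contributes its full rectangle; Merging all regions: the 2 present regions are separate (no shared area or edge), so areas and boundary lengths simply add and each stays a separate island — 2 connected regions. The result has 2 disconnected regions.

2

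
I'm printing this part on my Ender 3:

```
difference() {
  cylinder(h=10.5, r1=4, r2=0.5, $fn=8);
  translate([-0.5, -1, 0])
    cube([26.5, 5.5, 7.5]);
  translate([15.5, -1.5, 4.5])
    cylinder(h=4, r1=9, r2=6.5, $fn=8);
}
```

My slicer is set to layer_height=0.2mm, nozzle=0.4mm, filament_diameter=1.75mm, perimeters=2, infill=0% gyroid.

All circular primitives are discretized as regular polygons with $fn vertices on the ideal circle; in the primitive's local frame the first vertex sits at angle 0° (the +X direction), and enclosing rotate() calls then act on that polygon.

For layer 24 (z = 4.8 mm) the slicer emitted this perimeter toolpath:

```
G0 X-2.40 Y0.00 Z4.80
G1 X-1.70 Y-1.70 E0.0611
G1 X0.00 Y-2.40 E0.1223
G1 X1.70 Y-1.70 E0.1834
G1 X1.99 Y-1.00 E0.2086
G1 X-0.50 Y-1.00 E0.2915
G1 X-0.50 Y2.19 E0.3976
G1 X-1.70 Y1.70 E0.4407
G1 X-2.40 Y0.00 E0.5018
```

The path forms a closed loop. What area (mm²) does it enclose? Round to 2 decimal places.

Apply the shoelace formula to the sequence of (X, Y) vertices; enclosed area = 8.40 mm².

8.40 mm²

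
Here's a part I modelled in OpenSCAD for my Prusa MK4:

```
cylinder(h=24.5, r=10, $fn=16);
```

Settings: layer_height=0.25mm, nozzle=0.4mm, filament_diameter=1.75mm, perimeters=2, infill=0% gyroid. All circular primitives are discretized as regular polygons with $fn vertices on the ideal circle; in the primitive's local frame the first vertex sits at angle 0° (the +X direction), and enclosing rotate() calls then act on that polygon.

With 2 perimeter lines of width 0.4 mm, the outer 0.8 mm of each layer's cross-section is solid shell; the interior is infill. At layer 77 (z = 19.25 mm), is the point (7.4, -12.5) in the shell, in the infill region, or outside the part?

At z = 19.25 mm: the r=10 cylinder contributes a regular 16-gon of circumradius 10. Overall, the cross-section is a single solid region. The nearest boundary edge runs (3.83, -9.24)→(7.07, -7.07); distance from the point to it = 4.70 mm. The point is not inside any of the regions above, so it lies outside the cross-section (4.70 mm from the nearest boundary).

outside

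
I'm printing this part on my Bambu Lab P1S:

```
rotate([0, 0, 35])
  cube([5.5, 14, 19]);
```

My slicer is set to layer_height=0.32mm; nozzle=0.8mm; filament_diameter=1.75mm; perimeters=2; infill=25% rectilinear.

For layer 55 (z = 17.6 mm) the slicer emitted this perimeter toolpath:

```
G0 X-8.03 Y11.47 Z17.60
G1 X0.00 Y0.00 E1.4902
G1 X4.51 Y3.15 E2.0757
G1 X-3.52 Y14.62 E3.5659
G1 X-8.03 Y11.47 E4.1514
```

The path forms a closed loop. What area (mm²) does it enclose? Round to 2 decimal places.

Apply the shoelace formula to the sequence of (X, Y) vertices; enclosed area = 77.02 mm².

77.02 mm²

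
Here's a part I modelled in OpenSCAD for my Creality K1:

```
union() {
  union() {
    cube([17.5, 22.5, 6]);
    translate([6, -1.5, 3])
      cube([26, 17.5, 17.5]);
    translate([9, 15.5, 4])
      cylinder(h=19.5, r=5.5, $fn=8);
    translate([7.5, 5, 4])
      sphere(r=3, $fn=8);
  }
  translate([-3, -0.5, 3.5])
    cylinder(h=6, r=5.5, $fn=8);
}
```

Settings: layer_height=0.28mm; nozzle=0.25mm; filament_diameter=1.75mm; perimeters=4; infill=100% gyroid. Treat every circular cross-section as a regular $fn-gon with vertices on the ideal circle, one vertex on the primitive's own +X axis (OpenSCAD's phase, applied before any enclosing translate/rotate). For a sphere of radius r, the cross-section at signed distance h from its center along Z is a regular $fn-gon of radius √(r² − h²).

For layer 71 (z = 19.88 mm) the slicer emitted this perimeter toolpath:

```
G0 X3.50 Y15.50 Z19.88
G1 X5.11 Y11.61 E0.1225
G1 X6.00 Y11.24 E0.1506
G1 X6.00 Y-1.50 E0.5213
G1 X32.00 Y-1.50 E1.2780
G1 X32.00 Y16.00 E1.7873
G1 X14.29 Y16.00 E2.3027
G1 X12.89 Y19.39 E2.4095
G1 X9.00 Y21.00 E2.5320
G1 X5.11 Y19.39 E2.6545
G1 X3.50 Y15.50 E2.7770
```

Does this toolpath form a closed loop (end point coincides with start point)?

yes

Start point (G0): (3.50, 15.50). End point (last G1): the path returns to the start — closed.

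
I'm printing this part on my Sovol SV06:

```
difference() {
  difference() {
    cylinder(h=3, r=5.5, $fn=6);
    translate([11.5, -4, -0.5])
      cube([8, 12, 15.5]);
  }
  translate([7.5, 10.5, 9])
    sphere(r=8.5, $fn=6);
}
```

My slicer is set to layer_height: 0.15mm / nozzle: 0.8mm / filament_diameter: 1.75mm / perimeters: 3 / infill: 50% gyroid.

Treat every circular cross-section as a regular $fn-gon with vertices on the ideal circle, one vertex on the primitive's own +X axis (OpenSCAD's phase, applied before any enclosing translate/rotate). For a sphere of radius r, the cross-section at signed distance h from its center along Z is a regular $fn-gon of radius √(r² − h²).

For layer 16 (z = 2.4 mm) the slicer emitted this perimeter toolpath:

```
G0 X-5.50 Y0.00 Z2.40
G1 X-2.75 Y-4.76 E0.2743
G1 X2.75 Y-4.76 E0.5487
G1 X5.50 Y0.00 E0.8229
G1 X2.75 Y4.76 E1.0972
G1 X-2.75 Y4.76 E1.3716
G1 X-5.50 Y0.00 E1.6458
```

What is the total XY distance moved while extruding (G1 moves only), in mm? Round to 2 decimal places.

32.99 mm

Sum the Euclidean lengths of each G1 segment: total = 32.99 mm.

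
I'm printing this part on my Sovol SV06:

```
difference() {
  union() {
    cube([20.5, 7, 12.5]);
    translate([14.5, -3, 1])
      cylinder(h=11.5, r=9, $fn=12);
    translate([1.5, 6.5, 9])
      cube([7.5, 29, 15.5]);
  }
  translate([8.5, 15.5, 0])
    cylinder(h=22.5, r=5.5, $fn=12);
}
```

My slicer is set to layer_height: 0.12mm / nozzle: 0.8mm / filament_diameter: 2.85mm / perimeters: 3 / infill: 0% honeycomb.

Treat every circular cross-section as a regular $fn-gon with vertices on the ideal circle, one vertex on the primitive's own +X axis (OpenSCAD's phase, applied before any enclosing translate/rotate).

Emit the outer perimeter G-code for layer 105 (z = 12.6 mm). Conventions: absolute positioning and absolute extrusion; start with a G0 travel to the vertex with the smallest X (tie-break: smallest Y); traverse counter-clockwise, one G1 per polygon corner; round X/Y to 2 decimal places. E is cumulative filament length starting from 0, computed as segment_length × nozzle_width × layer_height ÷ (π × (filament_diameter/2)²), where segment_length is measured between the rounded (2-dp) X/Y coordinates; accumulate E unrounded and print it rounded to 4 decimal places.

G0 X1.50 Y6.50 Z12.60
G1 X9.00 Y6.50 E0.1129
G1 X9.00 Y10.13 E0.1675
G1 X8.50 Y10.00 E0.1753
G1 X5.75 Y10.74 E0.2181
G1 X3.74 Y12.75 E0.2609
G1 X3.00 Y15.50 E0.3038
G1 X3.74 Y18.25 E0.3466
G1 X5.75 Y20.26 E0.3894
G1 X8.50 Y21.00 E0.4322
G1 X9.00 Y20.87 E0.4400
G1 X9.00 Y35.50 E0.6602
G1 X1.50 Y35.50 E0.7730
G1 X1.50 Y6.50 E1.2094

At z = 12.6 mm: the cube is absent (z outside [0, 12.5]); the cylinder at (14.5, -3) is not intersected at this z (z outside [1, 12.5]); the cube at (1.5, 6.5) (footprint 7.5×29) is included at this height; Taking the union: only the 7.5×29 cube at (1.5, 6.5) is present, so the union is just that shape — 1 connected region; the r=5.5 cylinder at (8.5, 15.5) gives a regular 12-gon of circumradius 5.5 (constant along its height); Taking the first minus the rest: starting from that combined region, the r=5.5 cylinder at (8.5, 15.5) partially overlaps it — only the 50.81 mm² overlap (of its 90.75 mm²) is removed, clipping the outline — 1 connected region. The outline is a single polygon with 13 vertices. Extrusion per mm of travel: 0.8 × 0.12 / (π × 1.425²) = 0.015048. Accumulating E over each segment gives final E = 1.2094.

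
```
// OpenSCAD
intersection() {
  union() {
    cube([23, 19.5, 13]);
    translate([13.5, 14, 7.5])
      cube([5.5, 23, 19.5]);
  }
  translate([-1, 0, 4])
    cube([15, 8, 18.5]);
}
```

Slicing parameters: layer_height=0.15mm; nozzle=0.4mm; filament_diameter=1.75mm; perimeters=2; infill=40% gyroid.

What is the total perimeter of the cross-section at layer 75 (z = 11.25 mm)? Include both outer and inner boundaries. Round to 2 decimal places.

44.00 mm

At z = 11.25 mm: the 23×19.5 cube contributes its full rectangle (perimeter 85.00 mm); the cube at (13.5, 14) is present — its section is the full 5.5×23 rectangle (perimeter 57.00 mm); Combining (union): the regions partially overlap (shared area 30.25 mm²), so the edge portions inside another operand are dropped and the merged outline is re-measured after clipping — boundary = 120.00 mm; the cube at (-1, 0) is present — its section is the full 15×8 rectangle (perimeter 46.00 mm); Keeping only the common overlap: the 15×8 cube at (-1, 0) partially overlaps the result so far; clipping to the common part keeps 112.00 mm² — boundary = 44.00 mm. Overall, the cross-section is a single solid region. Total boundary length (outer) = 44.00 mm.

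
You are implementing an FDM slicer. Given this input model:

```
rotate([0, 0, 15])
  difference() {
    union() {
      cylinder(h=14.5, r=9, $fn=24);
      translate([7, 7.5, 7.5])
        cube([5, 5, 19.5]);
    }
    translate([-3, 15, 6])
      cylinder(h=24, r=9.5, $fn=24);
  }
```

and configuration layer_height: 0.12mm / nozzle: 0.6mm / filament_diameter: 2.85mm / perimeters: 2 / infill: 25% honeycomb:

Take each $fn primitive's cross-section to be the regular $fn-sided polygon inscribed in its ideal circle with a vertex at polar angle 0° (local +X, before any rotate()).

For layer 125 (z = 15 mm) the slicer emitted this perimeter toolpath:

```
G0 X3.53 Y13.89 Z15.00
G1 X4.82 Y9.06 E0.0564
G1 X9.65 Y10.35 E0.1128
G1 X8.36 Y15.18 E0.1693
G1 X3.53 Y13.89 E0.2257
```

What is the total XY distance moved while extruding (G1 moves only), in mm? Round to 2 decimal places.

Sum the Euclidean lengths of each G1 segment: total = 20.00 mm.

20.00 mm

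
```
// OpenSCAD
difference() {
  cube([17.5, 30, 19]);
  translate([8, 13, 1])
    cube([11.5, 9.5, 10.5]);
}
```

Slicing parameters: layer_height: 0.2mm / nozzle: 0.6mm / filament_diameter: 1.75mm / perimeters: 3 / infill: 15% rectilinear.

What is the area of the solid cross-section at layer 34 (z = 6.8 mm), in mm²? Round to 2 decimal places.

434.75 mm²

At z = 6.8 mm: the cube (footprint 17.5×30) is included at this height (area 525.00 mm²); the cube at (8, 13) is present — its section is the full 11.5×9.5 rectangle (area 109.25 mm²); Subtracting the remaining from the first: starting from the 17.5×30 cube (525.00 mm²), the 11.5×9.5 cube at (8, 13) partially overlaps it — only the 90.25 mm² overlap (of its 109.25 mm²) is removed, clipping the outline — area = 434.75 mm². Overall, the cross-section is a single solid region. Net area = 434.75 mm².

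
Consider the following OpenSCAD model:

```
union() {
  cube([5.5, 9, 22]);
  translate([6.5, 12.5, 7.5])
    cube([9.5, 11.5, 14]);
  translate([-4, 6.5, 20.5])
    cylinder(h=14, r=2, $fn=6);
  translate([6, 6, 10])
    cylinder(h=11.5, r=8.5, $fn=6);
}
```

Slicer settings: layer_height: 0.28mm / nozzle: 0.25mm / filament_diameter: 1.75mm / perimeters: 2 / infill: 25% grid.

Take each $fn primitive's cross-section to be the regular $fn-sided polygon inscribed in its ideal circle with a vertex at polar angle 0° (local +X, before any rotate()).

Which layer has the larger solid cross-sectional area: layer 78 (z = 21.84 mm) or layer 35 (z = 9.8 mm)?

layer 35 (z = 9.8 mm)

Layer 78 (z = 21.84): the cube is present — its section is the full 5.5×9 rectangle (area 49.50 mm²); the cube at (6.5, 12.5) does not reach this height (z outside [7.5, 21.5]); the cylinder at (-4, 6.5): section is a regular 6-gon, circumradius r=2 (area = (6/2)·2.000²·sin(360°/6) = 10.39 mm²); the cylinder at (6, 6) is not intersected at this z (z outside [10, 21.5]); Merging all regions: the 2 present regions are separate (no shared area or edge), so areas and boundary lengths simply add and each stays a separate island — area = 59.89 mm². So its area = 59.89 mm². Layer 35 (z = 9.8): the 5.5×9 cube contributes its full rectangle (area 49.50 mm²); the cube at (6.5, 12.5) (footprint 9.5×11.5) is included at this height (area 109.25 mm²); the cylinder at (-4, 6.5) is not intersected at this z (z outside [20.5, 34.5]); the cylinder at (6, 6) is absent (z outside [10, 21.5]); Taking the union: the 2 present regions are separate (no shared area or edge), so areas and boundary lengths simply add and each stays a separate island — area = 158.75 mm². So its area = 158.75 mm². Layer 35 is larger (158.75 vs 59.89 mm²).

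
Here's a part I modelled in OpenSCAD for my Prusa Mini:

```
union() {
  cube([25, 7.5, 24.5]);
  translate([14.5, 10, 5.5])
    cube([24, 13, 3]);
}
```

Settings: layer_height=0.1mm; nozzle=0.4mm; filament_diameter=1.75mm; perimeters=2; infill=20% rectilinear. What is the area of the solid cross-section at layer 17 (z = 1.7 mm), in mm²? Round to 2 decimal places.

187.50 mm²

At z = 1.7 mm: the 25×7.5 cube contributes its full rectangle (area 187.50 mm²); the cube at (14.5, 10) is absent (z outside [5.5, 8.5]); Merging all regions: only the 25×7.5 cube is present, so the union is just that shape — area = 187.50 mm². Overall, the cross-section is a single solid region. Net area = 187.50 mm².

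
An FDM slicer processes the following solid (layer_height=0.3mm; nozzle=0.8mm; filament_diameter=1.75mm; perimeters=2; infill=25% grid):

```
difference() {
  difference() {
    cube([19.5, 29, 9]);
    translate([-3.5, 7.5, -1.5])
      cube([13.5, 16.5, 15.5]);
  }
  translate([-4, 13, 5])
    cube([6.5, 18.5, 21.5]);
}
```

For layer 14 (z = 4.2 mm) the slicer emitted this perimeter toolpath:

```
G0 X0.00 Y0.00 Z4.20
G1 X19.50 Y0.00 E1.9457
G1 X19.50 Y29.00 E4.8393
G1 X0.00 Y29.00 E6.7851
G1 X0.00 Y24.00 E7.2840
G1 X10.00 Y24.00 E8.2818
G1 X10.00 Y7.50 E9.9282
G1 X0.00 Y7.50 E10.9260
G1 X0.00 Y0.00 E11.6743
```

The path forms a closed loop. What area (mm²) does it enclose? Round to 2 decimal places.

Apply the shoelace formula to the sequence of (X, Y) vertices; enclosed area = 400.50 mm².

400.50 mm²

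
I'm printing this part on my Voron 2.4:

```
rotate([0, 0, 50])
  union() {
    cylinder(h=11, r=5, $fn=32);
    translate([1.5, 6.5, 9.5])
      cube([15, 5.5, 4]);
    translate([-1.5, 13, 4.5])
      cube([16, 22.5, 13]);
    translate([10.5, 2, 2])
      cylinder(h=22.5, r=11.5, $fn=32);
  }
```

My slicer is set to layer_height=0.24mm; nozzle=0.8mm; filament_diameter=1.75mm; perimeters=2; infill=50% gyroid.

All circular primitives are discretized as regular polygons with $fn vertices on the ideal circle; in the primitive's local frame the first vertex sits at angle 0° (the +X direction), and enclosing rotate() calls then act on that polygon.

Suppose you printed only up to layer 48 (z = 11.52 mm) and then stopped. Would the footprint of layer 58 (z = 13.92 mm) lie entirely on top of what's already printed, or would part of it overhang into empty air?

Compare the two slices. At z = 11.52: the cylinder is absent (z outside [0, 11]); the cube at (1.5, 6.5) (footprint 15×5.5) is included at this height (area 82.50 mm²); the cube at (-1.5, 13) (footprint 16×22.5) is included at this height (area 360.00 mm²); the r=11.5 cylinder at (10.5, 2) gives a regular 32-gon of circumradius 11.5 (constant along its height) (area = (32/2)·11.500²·sin(360°/32) = 412.81 mm²); Merging all regions: the regions partially overlap — summed areas 855.31 mm² minus the doubly-counted overlap 80.18 mm² gives 775.13 mm² — area = 775.13 mm²; (rotated 50° about Z; rotation is an isometry so areas/perimeters/island counts are preserved). At z = 13.92: the cylinder does not reach this height (z outside [0, 11]); the cube at (1.5, 6.5) is not intersected at this z (z outside [9.5, 13.5]); the 16×22.5 cube at (-1.5, 13) contributes its full rectangle (area 360.00 mm²); the r=11.5 cylinder at (10.5, 2) gives a regular 32-gon of circumradius 11.5 (constant along its height) (area = (32/2)·11.500²·sin(360°/32) = 412.81 mm²); Combining (union): the regions partially overlap — summed areas 772.81 mm² minus the doubly-counted overlap 2.00 mm² gives 770.81 mm² — area = 770.81 mm²; (rotated 50° about Z; rotation is an isometry so areas/perimeters/island counts are preserved). Checking containment: the cross-section at z = 13.92 is a subset of the cross-section at z = 11.52.

entirely on top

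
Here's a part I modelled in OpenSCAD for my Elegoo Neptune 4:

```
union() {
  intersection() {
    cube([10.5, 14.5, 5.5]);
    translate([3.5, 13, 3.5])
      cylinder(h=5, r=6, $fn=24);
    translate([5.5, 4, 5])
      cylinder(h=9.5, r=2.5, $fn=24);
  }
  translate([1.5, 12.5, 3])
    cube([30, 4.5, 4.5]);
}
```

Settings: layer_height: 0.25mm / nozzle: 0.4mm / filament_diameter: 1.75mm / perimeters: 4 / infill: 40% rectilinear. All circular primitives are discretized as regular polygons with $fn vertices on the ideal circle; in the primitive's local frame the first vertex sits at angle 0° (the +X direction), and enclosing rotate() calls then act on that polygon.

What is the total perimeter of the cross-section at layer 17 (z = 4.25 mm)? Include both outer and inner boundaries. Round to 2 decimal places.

69.00 mm

At z = 4.25 mm: the cube is present — its section is the full 10.5×14.5 rectangle (perimeter 50.00 mm); the r=6 cylinder at (3.5, 13) gives a regular 24-gon of circumradius 6 (constant along its height) (perimeter = 2·24·6.000·sin(180°/24) = 37.59 mm); the cylinder at (5.5, 4) does not reach this height (z outside [5, 14.5]); After intersecting: at least one operand is absent at this height, so nothing remains; the cube at (1.5, 12.5) is present — its section is the full 30×4.5 rectangle (perimeter 69.00 mm); Combining (union): only the 30×4.5 cube at (1.5, 12.5) is present, so the union is just that shape — boundary = 69.00 mm. Overall, the cross-section is a single solid region. Total boundary length (outer) = 69.00 mm.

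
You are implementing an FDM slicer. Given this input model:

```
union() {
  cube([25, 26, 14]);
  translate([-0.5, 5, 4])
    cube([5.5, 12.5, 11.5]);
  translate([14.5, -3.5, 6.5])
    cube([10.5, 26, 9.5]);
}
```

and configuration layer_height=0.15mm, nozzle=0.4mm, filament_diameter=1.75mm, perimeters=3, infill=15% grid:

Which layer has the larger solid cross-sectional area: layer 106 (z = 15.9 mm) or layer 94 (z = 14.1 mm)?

layer 94 (z = 14.1 mm)

Layer 106 (z = 15.9): the cube is absent (z outside [0, 14]); the cube at (-0.5, 5) is absent (z outside [4, 15.5]); the cube at (14.5, -3.5) is present — its section is the full 10.5×26 rectangle (area 273.00 mm²); Merging all regions: only the 10.5×26 cube at (14.5, -3.5) is present, so the union is just that shape — area = 273.00 mm². So its area = 273.00 mm². Layer 94 (z = 14.1): the cube is absent (z outside [0, 14]); the cube at (-0.5, 5) is present — its section is the full 5.5×12.5 rectangle (area 68.75 mm²); the cube at (14.5, -3.5) is present — its section is the full 10.5×26 rectangle (area 273.00 mm²); Merging all regions: the 2 present regions are separate (no shared area or edge), so areas and boundary lengths simply add and each stays a separate island — area = 341.75 mm². So its area = 341.75 mm². Layer 94 is larger (341.75 vs 273.00 mm²).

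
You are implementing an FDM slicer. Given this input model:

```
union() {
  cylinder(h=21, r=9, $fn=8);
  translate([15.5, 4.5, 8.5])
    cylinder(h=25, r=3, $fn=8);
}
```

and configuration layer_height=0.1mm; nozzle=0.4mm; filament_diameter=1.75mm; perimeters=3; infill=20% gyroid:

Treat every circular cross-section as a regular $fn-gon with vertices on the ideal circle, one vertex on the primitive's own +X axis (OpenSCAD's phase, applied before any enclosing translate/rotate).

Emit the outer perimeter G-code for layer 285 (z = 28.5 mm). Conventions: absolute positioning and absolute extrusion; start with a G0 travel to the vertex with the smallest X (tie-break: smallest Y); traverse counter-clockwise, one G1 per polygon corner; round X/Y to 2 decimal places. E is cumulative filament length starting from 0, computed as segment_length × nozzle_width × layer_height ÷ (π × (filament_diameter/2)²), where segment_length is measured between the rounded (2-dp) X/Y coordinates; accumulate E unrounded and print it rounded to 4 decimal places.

At z = 28.5 mm: the cylinder is absent (z outside [0, 21]); the r=3 cylinder at (15.5, 4.5) gives a regular 8-gon of circumradius 3 (constant along its height); Merging all regions: only the r=3 cylinder at (15.5, 4.5) is present, so the union is just that shape — 1 connected region. The outline is a single polygon with 8 vertices. Extrusion per mm of travel: 0.4 × 0.1 / (π × 0.875²) = 0.016630. Accumulating E over each segment gives final E = 0.3054.

G0 X12.50 Y4.50 Z28.50
G1 X13.38 Y2.38 E0.0382
G1 X15.50 Y1.50 E0.0763
G1 X17.62 Y2.38 E0.1145
G1 X18.50 Y4.50 E0.1527
G1 X17.62 Y6.62 E0.1909
G1 X15.50 Y7.50 E0.2290
G1 X13.38 Y6.62 E0.2672
G1 X12.50 Y4.50 E0.3054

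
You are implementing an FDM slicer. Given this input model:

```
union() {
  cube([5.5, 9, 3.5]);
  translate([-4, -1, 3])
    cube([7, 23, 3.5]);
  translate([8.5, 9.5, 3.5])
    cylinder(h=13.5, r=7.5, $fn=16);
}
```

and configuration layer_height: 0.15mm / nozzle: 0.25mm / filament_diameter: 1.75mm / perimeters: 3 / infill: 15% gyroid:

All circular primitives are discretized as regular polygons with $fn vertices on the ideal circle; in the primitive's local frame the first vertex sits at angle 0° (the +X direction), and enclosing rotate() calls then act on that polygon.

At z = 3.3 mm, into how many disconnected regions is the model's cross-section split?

1

At z = 3.3 mm: the cube is present — its section is the full 5.5×9 rectangle; the 7×23 cube at (-4, -1) contributes its full rectangle; the cylinder at (8.5, 9.5) is not intersected at this z (z outside [3.5, 17]); Combining (union): the regions partially overlap (shared area 27.00 mm²), so overlapping operands fuse into one piece — 1 connected region. The result has 1 disconnected region.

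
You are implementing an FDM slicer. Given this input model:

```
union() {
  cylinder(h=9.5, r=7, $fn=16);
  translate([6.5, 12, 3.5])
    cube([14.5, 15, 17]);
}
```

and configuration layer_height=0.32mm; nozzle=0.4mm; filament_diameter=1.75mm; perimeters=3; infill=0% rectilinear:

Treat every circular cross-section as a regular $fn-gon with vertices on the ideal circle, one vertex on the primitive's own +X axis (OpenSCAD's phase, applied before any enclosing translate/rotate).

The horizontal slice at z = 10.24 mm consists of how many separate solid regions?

1

At z = 10.24 mm: the cylinder is not intersected at this z (z outside [0, 9.5]); the 14.5×15 cube at (6.5, 12) contributes its full rectangle; Combining (union): only the 14.5×15 cube at (6.5, 12) is present, so the union is just that shape — 1 connected region. The result has 1 disconnected region.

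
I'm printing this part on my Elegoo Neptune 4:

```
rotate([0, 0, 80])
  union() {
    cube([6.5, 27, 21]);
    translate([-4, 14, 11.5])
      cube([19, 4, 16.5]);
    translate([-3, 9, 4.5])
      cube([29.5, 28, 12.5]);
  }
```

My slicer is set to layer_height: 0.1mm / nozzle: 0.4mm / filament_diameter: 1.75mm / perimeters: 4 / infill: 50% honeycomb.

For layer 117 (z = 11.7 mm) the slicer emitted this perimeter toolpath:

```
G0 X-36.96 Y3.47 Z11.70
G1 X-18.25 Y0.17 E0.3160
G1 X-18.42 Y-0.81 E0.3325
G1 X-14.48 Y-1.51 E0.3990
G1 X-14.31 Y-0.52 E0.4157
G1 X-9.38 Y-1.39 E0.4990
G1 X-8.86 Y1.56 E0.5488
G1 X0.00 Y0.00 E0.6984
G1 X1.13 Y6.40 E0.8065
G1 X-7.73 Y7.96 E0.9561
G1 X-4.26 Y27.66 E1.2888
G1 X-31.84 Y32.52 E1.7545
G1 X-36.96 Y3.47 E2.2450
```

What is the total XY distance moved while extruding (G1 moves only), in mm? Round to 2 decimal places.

135.00 mm

Sum the Euclidean lengths of each G1 segment: total = 135.00 mm.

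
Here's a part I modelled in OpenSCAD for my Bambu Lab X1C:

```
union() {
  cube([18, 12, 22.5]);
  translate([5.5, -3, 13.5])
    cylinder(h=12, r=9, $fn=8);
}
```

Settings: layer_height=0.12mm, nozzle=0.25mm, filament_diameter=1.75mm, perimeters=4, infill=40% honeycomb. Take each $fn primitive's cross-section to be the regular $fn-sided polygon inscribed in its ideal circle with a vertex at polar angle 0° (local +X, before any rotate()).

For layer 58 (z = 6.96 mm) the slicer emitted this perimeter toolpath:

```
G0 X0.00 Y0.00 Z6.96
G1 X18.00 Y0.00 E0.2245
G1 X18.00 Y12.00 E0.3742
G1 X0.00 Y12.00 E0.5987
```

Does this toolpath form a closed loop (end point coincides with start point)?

no

Start point (G0): (0.00, 0.00). End point (last G1): the path does not return to the start — open.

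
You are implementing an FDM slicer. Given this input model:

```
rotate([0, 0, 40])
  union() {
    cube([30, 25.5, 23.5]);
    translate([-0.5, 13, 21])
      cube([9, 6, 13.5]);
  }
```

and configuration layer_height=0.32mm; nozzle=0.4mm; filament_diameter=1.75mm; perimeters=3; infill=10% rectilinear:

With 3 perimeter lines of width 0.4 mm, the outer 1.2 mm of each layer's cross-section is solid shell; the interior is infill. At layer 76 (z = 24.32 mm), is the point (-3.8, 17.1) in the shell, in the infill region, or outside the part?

At z = 24.32 mm: the cube does not reach this height (z outside [0, 23.5]); the cube at (-0.5, 13) is present — its section is the full 9×6 rectangle; Taking the union: only the 9×6 cube at (-0.5, 13) is present, so the union is just that shape — 1 connected region; (rotated 40° about Z; rotation is an isometry so areas/perimeters/island counts are preserved). Overall, the cross-section is a single solid region. Undo the 40° rotation: the query point maps to (8.081, 15.542) in the un-rotated model frame. The nearest boundary edge runs (8.50, 13.00)→(8.50, 19.00); distance from the point to it = 0.42 mm. The point is inside the cross-section, 0.42 mm from the nearest boundary — within the 1.2 mm shell band (3 × 0.4).

shell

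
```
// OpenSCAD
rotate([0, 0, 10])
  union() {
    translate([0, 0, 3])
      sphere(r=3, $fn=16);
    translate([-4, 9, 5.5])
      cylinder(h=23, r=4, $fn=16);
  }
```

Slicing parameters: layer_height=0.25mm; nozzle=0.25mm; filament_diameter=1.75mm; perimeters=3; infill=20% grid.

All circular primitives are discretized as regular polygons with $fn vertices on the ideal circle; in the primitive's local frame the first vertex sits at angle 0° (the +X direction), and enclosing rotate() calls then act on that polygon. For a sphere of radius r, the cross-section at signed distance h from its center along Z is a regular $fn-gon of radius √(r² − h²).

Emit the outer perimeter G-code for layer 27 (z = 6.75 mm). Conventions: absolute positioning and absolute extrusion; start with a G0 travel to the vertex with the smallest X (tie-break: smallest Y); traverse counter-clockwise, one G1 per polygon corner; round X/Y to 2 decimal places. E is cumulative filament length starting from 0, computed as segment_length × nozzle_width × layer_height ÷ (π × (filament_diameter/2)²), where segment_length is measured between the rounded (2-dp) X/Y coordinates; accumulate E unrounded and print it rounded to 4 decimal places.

At z = 6.75 mm: the sphere does not reach this height (|z−center|=3.750 > r=3); the r=4 cylinder at (-4, 9) contributes a regular 16-gon of circumradius 4; Combining (union): only the r=4 cylinder at (-4, 9) is present, so the union is just that shape — 1 connected region; (whole slice rotated 10° about Z — lengths, areas and connectivity unchanged). The outline is a single polygon with 16 vertices. Extrusion per mm of travel: 0.25 × 0.25 / (π × 0.875²) = 0.025984. Accumulating E over each segment gives final E = 0.6489.

G0 X-9.44 Y7.47 Z6.75
G1 X-8.88 Y6.02 E0.0404
G1 X-7.80 Y4.89 E0.0810
G1 X-6.37 Y4.26 E0.1216
G1 X-4.81 Y4.23 E0.1622
G1 X-3.35 Y4.80 E0.2029
G1 X-2.23 Y5.87 E0.2431
G1 X-1.60 Y7.30 E0.2837
G1 X-1.56 Y8.86 E0.3243
G1 X-2.13 Y10.32 E0.3650
G1 X-3.21 Y11.45 E0.4056
G1 X-4.64 Y12.07 E0.4461
G1 X-6.20 Y12.11 E0.4867
G1 X-7.65 Y11.54 E0.5272
G1 X-8.78 Y10.46 E0.5678
G1 X-9.41 Y9.03 E0.6084
G1 X-9.44 Y7.47 E0.6489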